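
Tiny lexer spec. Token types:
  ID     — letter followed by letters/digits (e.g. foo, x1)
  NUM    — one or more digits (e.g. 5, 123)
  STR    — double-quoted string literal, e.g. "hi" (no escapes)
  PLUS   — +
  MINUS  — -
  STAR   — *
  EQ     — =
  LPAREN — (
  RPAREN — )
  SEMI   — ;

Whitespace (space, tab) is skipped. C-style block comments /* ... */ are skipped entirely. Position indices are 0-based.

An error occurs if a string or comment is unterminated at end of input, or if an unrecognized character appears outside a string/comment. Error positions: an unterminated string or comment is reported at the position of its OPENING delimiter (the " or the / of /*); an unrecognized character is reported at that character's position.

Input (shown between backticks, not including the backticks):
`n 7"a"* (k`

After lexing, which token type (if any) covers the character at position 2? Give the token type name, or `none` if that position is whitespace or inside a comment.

Answer: NUM

Derivation:
pos=0: emit ID 'n' (now at pos=1)
pos=2: emit NUM '7' (now at pos=3)
pos=3: enter STRING mode
pos=3: emit STR "a" (now at pos=6)
pos=6: emit STAR '*'
pos=8: emit LPAREN '('
pos=9: emit ID 'k' (now at pos=10)
DONE. 6 tokens: [ID, NUM, STR, STAR, LPAREN, ID]
Position 2: char is '7' -> NUM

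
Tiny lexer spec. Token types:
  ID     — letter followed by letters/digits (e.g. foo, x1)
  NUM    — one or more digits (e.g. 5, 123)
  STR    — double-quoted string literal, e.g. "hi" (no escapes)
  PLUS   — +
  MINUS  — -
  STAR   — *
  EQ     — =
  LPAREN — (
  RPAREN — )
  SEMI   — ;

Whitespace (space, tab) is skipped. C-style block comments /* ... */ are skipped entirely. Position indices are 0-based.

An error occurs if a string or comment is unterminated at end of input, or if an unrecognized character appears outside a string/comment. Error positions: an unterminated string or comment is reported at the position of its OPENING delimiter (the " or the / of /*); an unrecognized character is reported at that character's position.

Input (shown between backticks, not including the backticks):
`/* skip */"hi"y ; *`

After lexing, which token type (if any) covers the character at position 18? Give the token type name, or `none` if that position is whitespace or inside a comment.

Answer: STAR

Derivation:
pos=0: enter COMMENT mode (saw '/*')
exit COMMENT mode (now at pos=10)
pos=10: enter STRING mode
pos=10: emit STR "hi" (now at pos=14)
pos=14: emit ID 'y' (now at pos=15)
pos=16: emit SEMI ';'
pos=18: emit STAR '*'
DONE. 4 tokens: [STR, ID, SEMI, STAR]
Position 18: char is '*' -> STAR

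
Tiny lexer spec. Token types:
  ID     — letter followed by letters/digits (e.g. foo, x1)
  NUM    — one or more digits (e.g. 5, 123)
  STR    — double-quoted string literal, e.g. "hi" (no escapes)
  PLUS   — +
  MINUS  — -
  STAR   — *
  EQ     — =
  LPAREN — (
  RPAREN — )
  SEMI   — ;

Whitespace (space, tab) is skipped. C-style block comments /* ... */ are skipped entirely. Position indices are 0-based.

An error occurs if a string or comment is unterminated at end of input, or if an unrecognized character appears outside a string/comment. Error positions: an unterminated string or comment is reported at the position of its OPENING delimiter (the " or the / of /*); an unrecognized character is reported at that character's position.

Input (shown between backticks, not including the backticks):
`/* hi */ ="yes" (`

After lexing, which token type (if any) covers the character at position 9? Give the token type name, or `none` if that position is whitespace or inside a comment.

pos=0: enter COMMENT mode (saw '/*')
exit COMMENT mode (now at pos=8)
pos=9: emit EQ '='
pos=10: enter STRING mode
pos=10: emit STR "yes" (now at pos=15)
pos=16: emit LPAREN '('
DONE. 3 tokens: [EQ, STR, LPAREN]
Position 9: char is '=' -> EQ

Answer: EQ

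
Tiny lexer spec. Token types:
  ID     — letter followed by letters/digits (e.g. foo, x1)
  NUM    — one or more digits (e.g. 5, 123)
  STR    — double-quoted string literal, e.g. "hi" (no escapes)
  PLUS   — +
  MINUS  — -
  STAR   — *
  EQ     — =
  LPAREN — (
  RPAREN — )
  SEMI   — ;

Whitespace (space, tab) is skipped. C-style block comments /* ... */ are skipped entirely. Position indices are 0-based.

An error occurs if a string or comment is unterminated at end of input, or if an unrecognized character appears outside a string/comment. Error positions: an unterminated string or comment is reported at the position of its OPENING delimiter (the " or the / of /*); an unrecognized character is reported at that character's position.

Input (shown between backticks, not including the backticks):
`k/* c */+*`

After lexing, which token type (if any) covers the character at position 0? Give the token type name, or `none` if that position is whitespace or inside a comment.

pos=0: emit ID 'k' (now at pos=1)
pos=1: enter COMMENT mode (saw '/*')
exit COMMENT mode (now at pos=8)
pos=8: emit PLUS '+'
pos=9: emit STAR '*'
DONE. 3 tokens: [ID, PLUS, STAR]
Position 0: char is 'k' -> ID

Answer: ID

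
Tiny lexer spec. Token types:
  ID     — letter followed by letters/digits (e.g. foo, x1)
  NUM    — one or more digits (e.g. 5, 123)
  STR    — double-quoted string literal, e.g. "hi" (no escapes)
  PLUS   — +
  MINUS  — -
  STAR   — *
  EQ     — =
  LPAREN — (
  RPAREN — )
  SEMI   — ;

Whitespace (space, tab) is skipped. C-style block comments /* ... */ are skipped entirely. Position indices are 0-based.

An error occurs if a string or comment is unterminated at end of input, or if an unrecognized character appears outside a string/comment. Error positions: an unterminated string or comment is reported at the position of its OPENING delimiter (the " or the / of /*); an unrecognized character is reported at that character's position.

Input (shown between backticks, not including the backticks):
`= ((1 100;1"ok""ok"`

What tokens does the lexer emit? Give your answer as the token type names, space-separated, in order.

pos=0: emit EQ '='
pos=2: emit LPAREN '('
pos=3: emit LPAREN '('
pos=4: emit NUM '1' (now at pos=5)
pos=6: emit NUM '100' (now at pos=9)
pos=9: emit SEMI ';'
pos=10: emit NUM '1' (now at pos=11)
pos=11: enter STRING mode
pos=11: emit STR "ok" (now at pos=15)
pos=15: enter STRING mode
pos=15: emit STR "ok" (now at pos=19)
DONE. 9 tokens: [EQ, LPAREN, LPAREN, NUM, NUM, SEMI, NUM, STR, STR]

Answer: EQ LPAREN LPAREN NUM NUM SEMI NUM STR STR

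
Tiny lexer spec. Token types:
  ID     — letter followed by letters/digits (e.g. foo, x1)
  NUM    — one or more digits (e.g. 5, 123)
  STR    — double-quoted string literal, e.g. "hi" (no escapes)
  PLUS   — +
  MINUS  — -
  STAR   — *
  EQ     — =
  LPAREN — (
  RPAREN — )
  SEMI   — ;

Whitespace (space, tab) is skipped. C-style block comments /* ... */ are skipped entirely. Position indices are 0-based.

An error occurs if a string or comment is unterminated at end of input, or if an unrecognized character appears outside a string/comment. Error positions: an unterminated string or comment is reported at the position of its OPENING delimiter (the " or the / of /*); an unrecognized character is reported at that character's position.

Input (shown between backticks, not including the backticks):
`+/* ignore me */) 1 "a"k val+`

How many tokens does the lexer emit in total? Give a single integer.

pos=0: emit PLUS '+'
pos=1: enter COMMENT mode (saw '/*')
exit COMMENT mode (now at pos=16)
pos=16: emit RPAREN ')'
pos=18: emit NUM '1' (now at pos=19)
pos=20: enter STRING mode
pos=20: emit STR "a" (now at pos=23)
pos=23: emit ID 'k' (now at pos=24)
pos=25: emit ID 'val' (now at pos=28)
pos=28: emit PLUS '+'
DONE. 7 tokens: [PLUS, RPAREN, NUM, STR, ID, ID, PLUS]

Answer: 7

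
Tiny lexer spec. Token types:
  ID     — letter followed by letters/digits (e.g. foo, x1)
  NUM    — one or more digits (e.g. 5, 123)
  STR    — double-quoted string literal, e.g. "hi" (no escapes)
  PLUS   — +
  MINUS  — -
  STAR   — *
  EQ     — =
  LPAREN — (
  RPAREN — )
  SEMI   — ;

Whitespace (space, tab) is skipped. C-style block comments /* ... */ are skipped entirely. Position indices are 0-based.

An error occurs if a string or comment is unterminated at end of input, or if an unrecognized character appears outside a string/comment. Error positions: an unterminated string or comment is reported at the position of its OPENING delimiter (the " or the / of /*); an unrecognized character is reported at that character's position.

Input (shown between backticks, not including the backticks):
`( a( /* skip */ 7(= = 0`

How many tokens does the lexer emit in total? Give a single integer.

pos=0: emit LPAREN '('
pos=2: emit ID 'a' (now at pos=3)
pos=3: emit LPAREN '('
pos=5: enter COMMENT mode (saw '/*')
exit COMMENT mode (now at pos=15)
pos=16: emit NUM '7' (now at pos=17)
pos=17: emit LPAREN '('
pos=18: emit EQ '='
pos=20: emit EQ '='
pos=22: emit NUM '0' (now at pos=23)
DONE. 8 tokens: [LPAREN, ID, LPAREN, NUM, LPAREN, EQ, EQ, NUM]

Answer: 8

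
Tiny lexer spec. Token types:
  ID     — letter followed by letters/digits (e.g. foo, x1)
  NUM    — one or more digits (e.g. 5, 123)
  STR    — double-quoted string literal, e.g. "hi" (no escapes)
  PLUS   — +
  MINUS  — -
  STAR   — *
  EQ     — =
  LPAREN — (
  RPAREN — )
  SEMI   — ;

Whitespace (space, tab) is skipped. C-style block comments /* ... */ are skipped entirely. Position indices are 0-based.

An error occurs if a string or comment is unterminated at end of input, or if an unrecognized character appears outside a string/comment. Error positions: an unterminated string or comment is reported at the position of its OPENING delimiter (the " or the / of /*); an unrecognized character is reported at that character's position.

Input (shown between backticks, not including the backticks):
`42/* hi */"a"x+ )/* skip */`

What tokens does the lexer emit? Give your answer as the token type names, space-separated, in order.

Answer: NUM STR ID PLUS RPAREN

Derivation:
pos=0: emit NUM '42' (now at pos=2)
pos=2: enter COMMENT mode (saw '/*')
exit COMMENT mode (now at pos=10)
pos=10: enter STRING mode
pos=10: emit STR "a" (now at pos=13)
pos=13: emit ID 'x' (now at pos=14)
pos=14: emit PLUS '+'
pos=16: emit RPAREN ')'
pos=17: enter COMMENT mode (saw '/*')
exit COMMENT mode (now at pos=27)
DONE. 5 tokens: [NUM, STR, ID, PLUS, RPAREN]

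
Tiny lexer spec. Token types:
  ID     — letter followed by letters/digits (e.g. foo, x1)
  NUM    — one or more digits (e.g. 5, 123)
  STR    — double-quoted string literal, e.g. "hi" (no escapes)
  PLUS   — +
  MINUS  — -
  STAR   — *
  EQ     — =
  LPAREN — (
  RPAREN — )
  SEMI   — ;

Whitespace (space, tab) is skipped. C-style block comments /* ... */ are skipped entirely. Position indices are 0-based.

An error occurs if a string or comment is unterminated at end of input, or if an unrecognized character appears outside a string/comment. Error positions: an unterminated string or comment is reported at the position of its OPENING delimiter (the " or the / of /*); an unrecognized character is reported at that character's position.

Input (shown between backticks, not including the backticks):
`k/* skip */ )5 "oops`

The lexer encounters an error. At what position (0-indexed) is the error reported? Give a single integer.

Answer: 15

Derivation:
pos=0: emit ID 'k' (now at pos=1)
pos=1: enter COMMENT mode (saw '/*')
exit COMMENT mode (now at pos=11)
pos=12: emit RPAREN ')'
pos=13: emit NUM '5' (now at pos=14)
pos=15: enter STRING mode
pos=15: ERROR — unterminated string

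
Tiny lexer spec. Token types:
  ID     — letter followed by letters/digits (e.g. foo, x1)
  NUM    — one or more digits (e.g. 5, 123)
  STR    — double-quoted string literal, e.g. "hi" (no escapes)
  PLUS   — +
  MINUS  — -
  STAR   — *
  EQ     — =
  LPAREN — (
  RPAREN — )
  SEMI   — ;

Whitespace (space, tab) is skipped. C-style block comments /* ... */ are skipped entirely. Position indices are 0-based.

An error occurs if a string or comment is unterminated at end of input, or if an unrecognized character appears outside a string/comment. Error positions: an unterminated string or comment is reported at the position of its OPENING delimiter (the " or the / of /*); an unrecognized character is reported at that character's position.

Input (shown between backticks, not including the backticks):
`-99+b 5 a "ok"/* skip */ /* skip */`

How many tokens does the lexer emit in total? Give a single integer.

pos=0: emit MINUS '-'
pos=1: emit NUM '99' (now at pos=3)
pos=3: emit PLUS '+'
pos=4: emit ID 'b' (now at pos=5)
pos=6: emit NUM '5' (now at pos=7)
pos=8: emit ID 'a' (now at pos=9)
pos=10: enter STRING mode
pos=10: emit STR "ok" (now at pos=14)
pos=14: enter COMMENT mode (saw '/*')
exit COMMENT mode (now at pos=24)
pos=25: enter COMMENT mode (saw '/*')
exit COMMENT mode (now at pos=35)
DONE. 7 tokens: [MINUS, NUM, PLUS, ID, NUM, ID, STR]

Answer: 7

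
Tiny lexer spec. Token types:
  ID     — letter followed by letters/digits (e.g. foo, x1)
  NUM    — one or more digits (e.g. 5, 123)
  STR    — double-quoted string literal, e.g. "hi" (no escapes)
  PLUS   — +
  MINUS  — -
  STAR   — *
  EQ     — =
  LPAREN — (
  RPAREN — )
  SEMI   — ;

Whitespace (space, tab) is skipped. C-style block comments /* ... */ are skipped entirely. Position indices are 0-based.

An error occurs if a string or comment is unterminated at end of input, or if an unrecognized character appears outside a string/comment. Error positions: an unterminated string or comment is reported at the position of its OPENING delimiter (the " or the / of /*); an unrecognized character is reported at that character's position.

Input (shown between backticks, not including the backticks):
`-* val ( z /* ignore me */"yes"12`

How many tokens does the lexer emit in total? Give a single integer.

Answer: 7

Derivation:
pos=0: emit MINUS '-'
pos=1: emit STAR '*'
pos=3: emit ID 'val' (now at pos=6)
pos=7: emit LPAREN '('
pos=9: emit ID 'z' (now at pos=10)
pos=11: enter COMMENT mode (saw '/*')
exit COMMENT mode (now at pos=26)
pos=26: enter STRING mode
pos=26: emit STR "yes" (now at pos=31)
pos=31: emit NUM '12' (now at pos=33)
DONE. 7 tokens: [MINUS, STAR, ID, LPAREN, ID, STR, NUM]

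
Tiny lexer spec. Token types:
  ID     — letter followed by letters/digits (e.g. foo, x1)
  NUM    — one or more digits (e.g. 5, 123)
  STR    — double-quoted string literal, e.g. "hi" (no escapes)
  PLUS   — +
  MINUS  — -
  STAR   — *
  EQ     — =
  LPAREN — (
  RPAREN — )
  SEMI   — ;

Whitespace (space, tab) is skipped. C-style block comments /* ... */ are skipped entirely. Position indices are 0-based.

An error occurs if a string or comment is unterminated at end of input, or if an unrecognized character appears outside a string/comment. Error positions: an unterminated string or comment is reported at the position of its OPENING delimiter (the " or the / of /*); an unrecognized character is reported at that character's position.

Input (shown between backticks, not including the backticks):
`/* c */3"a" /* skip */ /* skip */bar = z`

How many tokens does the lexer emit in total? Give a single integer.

Answer: 5

Derivation:
pos=0: enter COMMENT mode (saw '/*')
exit COMMENT mode (now at pos=7)
pos=7: emit NUM '3' (now at pos=8)
pos=8: enter STRING mode
pos=8: emit STR "a" (now at pos=11)
pos=12: enter COMMENT mode (saw '/*')
exit COMMENT mode (now at pos=22)
pos=23: enter COMMENT mode (saw '/*')
exit COMMENT mode (now at pos=33)
pos=33: emit ID 'bar' (now at pos=36)
pos=37: emit EQ '='
pos=39: emit ID 'z' (now at pos=40)
DONE. 5 tokens: [NUM, STR, ID, EQ, ID]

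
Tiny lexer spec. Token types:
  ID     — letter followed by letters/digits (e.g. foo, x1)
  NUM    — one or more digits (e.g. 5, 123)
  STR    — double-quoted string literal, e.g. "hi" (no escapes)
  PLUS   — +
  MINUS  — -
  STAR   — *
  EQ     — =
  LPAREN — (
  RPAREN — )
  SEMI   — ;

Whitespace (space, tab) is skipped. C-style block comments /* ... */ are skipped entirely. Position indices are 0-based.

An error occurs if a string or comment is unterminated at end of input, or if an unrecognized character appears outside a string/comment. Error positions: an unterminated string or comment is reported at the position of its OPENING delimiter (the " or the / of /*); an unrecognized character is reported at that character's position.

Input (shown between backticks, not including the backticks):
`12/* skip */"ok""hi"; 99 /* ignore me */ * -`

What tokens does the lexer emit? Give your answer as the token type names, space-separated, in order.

pos=0: emit NUM '12' (now at pos=2)
pos=2: enter COMMENT mode (saw '/*')
exit COMMENT mode (now at pos=12)
pos=12: enter STRING mode
pos=12: emit STR "ok" (now at pos=16)
pos=16: enter STRING mode
pos=16: emit STR "hi" (now at pos=20)
pos=20: emit SEMI ';'
pos=22: emit NUM '99' (now at pos=24)
pos=25: enter COMMENT mode (saw '/*')
exit COMMENT mode (now at pos=40)
pos=41: emit STAR '*'
pos=43: emit MINUS '-'
DONE. 7 tokens: [NUM, STR, STR, SEMI, NUM, STAR, MINUS]

Answer: NUM STR STR SEMI NUM STAR MINUS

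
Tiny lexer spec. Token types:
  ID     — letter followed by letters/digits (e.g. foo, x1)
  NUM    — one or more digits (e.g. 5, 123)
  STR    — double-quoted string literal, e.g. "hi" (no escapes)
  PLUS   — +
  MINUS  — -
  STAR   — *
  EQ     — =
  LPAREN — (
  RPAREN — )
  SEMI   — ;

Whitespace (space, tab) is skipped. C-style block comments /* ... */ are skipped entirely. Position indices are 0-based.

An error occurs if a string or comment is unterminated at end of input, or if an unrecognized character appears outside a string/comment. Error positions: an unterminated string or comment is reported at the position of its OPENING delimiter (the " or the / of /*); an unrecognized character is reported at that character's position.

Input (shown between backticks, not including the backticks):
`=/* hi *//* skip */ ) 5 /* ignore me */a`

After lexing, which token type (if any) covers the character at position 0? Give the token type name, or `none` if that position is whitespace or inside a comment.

pos=0: emit EQ '='
pos=1: enter COMMENT mode (saw '/*')
exit COMMENT mode (now at pos=9)
pos=9: enter COMMENT mode (saw '/*')
exit COMMENT mode (now at pos=19)
pos=20: emit RPAREN ')'
pos=22: emit NUM '5' (now at pos=23)
pos=24: enter COMMENT mode (saw '/*')
exit COMMENT mode (now at pos=39)
pos=39: emit ID 'a' (now at pos=40)
DONE. 4 tokens: [EQ, RPAREN, NUM, ID]
Position 0: char is '=' -> EQ

Answer: EQ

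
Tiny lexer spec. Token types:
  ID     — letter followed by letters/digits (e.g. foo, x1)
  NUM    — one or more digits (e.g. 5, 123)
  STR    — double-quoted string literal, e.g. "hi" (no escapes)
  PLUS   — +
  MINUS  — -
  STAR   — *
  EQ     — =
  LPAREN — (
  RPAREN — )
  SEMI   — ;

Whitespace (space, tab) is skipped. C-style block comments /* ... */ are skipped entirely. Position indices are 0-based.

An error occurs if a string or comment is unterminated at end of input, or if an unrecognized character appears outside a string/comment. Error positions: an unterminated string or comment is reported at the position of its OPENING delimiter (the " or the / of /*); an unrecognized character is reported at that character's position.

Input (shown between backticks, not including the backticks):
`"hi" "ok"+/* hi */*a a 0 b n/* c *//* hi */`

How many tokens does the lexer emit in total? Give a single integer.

Answer: 9

Derivation:
pos=0: enter STRING mode
pos=0: emit STR "hi" (now at pos=4)
pos=5: enter STRING mode
pos=5: emit STR "ok" (now at pos=9)
pos=9: emit PLUS '+'
pos=10: enter COMMENT mode (saw '/*')
exit COMMENT mode (now at pos=18)
pos=18: emit STAR '*'
pos=19: emit ID 'a' (now at pos=20)
pos=21: emit ID 'a' (now at pos=22)
pos=23: emit NUM '0' (now at pos=24)
pos=25: emit ID 'b' (now at pos=26)
pos=27: emit ID 'n' (now at pos=28)
pos=28: enter COMMENT mode (saw '/*')
exit COMMENT mode (now at pos=35)
pos=35: enter COMMENT mode (saw '/*')
exit COMMENT mode (now at pos=43)
DONE. 9 tokens: [STR, STR, PLUS, STAR, ID, ID, NUM, ID, ID]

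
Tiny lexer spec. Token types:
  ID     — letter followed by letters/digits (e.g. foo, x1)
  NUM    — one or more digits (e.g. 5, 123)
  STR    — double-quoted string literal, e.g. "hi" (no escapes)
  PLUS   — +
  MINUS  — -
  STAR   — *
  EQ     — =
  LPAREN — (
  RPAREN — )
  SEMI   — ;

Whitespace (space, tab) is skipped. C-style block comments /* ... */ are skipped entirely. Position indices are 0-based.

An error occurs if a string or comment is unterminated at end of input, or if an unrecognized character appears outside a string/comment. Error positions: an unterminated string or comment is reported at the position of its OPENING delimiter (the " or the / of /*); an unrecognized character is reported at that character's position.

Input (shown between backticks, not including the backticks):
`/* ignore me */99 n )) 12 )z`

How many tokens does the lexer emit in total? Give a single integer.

pos=0: enter COMMENT mode (saw '/*')
exit COMMENT mode (now at pos=15)
pos=15: emit NUM '99' (now at pos=17)
pos=18: emit ID 'n' (now at pos=19)
pos=20: emit RPAREN ')'
pos=21: emit RPAREN ')'
pos=23: emit NUM '12' (now at pos=25)
pos=26: emit RPAREN ')'
pos=27: emit ID 'z' (now at pos=28)
DONE. 7 tokens: [NUM, ID, RPAREN, RPAREN, NUM, RPAREN, ID]

Answer: 7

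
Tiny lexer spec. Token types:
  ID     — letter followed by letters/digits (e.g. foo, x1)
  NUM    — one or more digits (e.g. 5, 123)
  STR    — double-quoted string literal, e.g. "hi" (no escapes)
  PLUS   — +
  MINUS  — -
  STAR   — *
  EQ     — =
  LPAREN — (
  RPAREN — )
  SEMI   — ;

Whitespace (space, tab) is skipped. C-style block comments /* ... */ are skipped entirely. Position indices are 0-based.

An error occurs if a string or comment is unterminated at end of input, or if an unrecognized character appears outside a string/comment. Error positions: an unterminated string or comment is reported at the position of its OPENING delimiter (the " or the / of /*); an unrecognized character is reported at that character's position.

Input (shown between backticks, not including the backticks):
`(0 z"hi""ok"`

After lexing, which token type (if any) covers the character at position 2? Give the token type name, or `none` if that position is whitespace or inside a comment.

Answer: none

Derivation:
pos=0: emit LPAREN '('
pos=1: emit NUM '0' (now at pos=2)
pos=3: emit ID 'z' (now at pos=4)
pos=4: enter STRING mode
pos=4: emit STR "hi" (now at pos=8)
pos=8: enter STRING mode
pos=8: emit STR "ok" (now at pos=12)
DONE. 5 tokens: [LPAREN, NUM, ID, STR, STR]
Position 2: char is ' ' -> none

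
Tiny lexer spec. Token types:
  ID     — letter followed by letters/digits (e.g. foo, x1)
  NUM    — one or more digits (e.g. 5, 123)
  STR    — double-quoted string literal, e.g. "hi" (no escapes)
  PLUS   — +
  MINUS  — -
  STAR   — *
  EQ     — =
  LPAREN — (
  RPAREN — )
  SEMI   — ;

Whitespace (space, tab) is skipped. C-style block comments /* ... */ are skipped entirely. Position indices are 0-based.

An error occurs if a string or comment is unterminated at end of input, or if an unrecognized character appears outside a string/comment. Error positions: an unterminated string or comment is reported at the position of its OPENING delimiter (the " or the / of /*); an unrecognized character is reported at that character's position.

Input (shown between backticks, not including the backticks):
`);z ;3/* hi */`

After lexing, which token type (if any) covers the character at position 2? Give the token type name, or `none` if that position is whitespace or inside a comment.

Answer: ID

Derivation:
pos=0: emit RPAREN ')'
pos=1: emit SEMI ';'
pos=2: emit ID 'z' (now at pos=3)
pos=4: emit SEMI ';'
pos=5: emit NUM '3' (now at pos=6)
pos=6: enter COMMENT mode (saw '/*')
exit COMMENT mode (now at pos=14)
DONE. 5 tokens: [RPAREN, SEMI, ID, SEMI, NUM]
Position 2: char is 'z' -> ID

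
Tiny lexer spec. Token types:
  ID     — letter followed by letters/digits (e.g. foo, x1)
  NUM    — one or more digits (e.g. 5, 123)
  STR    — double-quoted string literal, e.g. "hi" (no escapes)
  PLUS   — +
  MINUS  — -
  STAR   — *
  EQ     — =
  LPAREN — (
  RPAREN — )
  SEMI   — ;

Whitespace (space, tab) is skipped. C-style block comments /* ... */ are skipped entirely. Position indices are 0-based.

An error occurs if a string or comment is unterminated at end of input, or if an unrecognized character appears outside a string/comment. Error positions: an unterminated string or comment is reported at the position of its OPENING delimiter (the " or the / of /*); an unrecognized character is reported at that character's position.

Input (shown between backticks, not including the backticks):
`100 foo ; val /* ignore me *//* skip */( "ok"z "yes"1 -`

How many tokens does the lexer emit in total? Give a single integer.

Answer: 10

Derivation:
pos=0: emit NUM '100' (now at pos=3)
pos=4: emit ID 'foo' (now at pos=7)
pos=8: emit SEMI ';'
pos=10: emit ID 'val' (now at pos=13)
pos=14: enter COMMENT mode (saw '/*')
exit COMMENT mode (now at pos=29)
pos=29: enter COMMENT mode (saw '/*')
exit COMMENT mode (now at pos=39)
pos=39: emit LPAREN '('
pos=41: enter STRING mode
pos=41: emit STR "ok" (now at pos=45)
pos=45: emit ID 'z' (now at pos=46)
pos=47: enter STRING mode
pos=47: emit STR "yes" (now at pos=52)
pos=52: emit NUM '1' (now at pos=53)
pos=54: emit MINUS '-'
DONE. 10 tokens: [NUM, ID, SEMI, ID, LPAREN, STR, ID, STR, NUM, MINUS]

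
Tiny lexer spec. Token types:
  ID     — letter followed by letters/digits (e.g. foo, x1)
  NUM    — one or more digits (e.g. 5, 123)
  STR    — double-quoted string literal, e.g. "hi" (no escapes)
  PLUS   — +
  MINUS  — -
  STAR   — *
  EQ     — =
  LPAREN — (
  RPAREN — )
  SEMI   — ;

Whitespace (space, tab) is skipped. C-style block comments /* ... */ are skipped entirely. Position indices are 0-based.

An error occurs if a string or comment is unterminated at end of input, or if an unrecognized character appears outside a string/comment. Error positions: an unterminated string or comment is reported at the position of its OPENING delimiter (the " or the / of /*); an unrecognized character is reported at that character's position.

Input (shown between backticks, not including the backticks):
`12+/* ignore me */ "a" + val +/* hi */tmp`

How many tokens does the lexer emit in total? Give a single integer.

pos=0: emit NUM '12' (now at pos=2)
pos=2: emit PLUS '+'
pos=3: enter COMMENT mode (saw '/*')
exit COMMENT mode (now at pos=18)
pos=19: enter STRING mode
pos=19: emit STR "a" (now at pos=22)
pos=23: emit PLUS '+'
pos=25: emit ID 'val' (now at pos=28)
pos=29: emit PLUS '+'
pos=30: enter COMMENT mode (saw '/*')
exit COMMENT mode (now at pos=38)
pos=38: emit ID 'tmp' (now at pos=41)
DONE. 7 tokens: [NUM, PLUS, STR, PLUS, ID, PLUS, ID]

Answer: 7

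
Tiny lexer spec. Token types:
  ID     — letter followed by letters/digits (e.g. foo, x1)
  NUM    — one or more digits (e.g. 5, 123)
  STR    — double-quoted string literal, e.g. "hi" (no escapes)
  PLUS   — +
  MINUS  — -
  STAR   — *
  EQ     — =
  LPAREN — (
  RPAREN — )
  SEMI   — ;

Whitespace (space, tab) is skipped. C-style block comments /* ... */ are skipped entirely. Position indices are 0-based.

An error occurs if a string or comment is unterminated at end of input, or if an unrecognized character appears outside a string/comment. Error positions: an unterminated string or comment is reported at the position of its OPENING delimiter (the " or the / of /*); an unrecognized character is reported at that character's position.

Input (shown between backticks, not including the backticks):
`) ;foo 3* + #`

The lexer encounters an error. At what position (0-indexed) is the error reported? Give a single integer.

pos=0: emit RPAREN ')'
pos=2: emit SEMI ';'
pos=3: emit ID 'foo' (now at pos=6)
pos=7: emit NUM '3' (now at pos=8)
pos=8: emit STAR '*'
pos=10: emit PLUS '+'
pos=12: ERROR — unrecognized char '#'

Answer: 12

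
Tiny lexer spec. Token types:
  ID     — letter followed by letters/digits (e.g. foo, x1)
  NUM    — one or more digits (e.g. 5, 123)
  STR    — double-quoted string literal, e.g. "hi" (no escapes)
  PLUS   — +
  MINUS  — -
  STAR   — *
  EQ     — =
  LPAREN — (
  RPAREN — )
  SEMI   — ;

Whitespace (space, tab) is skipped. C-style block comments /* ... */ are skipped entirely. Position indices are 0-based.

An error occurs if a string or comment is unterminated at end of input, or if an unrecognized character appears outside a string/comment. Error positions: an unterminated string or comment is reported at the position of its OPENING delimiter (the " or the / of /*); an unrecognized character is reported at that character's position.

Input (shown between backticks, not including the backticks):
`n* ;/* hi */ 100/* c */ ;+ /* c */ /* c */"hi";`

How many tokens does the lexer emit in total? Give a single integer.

pos=0: emit ID 'n' (now at pos=1)
pos=1: emit STAR '*'
pos=3: emit SEMI ';'
pos=4: enter COMMENT mode (saw '/*')
exit COMMENT mode (now at pos=12)
pos=13: emit NUM '100' (now at pos=16)
pos=16: enter COMMENT mode (saw '/*')
exit COMMENT mode (now at pos=23)
pos=24: emit SEMI ';'
pos=25: emit PLUS '+'
pos=27: enter COMMENT mode (saw '/*')
exit COMMENT mode (now at pos=34)
pos=35: enter COMMENT mode (saw '/*')
exit COMMENT mode (now at pos=42)
pos=42: enter STRING mode
pos=42: emit STR "hi" (now at pos=46)
pos=46: emit SEMI ';'
DONE. 8 tokens: [ID, STAR, SEMI, NUM, SEMI, PLUS, STR, SEMI]

Answer: 8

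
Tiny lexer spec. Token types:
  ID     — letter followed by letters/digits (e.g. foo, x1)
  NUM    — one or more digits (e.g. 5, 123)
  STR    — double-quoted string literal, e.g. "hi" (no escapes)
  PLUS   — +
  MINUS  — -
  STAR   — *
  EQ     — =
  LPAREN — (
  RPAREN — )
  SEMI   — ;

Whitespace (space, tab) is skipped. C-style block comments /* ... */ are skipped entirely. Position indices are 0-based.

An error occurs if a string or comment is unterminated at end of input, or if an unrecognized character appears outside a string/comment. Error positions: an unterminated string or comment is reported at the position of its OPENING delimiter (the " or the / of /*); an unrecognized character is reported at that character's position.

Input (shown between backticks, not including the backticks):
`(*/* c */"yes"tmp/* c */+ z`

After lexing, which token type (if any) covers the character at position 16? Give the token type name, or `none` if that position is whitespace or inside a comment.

Answer: ID

Derivation:
pos=0: emit LPAREN '('
pos=1: emit STAR '*'
pos=2: enter COMMENT mode (saw '/*')
exit COMMENT mode (now at pos=9)
pos=9: enter STRING mode
pos=9: emit STR "yes" (now at pos=14)
pos=14: emit ID 'tmp' (now at pos=17)
pos=17: enter COMMENT mode (saw '/*')
exit COMMENT mode (now at pos=24)
pos=24: emit PLUS '+'
pos=26: emit ID 'z' (now at pos=27)
DONE. 6 tokens: [LPAREN, STAR, STR, ID, PLUS, ID]
Position 16: char is 'p' -> ID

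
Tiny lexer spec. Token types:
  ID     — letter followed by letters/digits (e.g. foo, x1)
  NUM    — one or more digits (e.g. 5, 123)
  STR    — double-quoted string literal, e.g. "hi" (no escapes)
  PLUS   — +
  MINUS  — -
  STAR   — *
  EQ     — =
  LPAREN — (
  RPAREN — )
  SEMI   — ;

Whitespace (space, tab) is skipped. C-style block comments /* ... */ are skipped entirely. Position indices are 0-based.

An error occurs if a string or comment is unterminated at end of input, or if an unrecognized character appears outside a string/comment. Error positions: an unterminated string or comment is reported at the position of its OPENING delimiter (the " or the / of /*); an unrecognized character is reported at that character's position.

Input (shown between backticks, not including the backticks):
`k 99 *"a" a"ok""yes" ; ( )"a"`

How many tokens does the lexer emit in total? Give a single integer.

Answer: 11

Derivation:
pos=0: emit ID 'k' (now at pos=1)
pos=2: emit NUM '99' (now at pos=4)
pos=5: emit STAR '*'
pos=6: enter STRING mode
pos=6: emit STR "a" (now at pos=9)
pos=10: emit ID 'a' (now at pos=11)
pos=11: enter STRING mode
pos=11: emit STR "ok" (now at pos=15)
pos=15: enter STRING mode
pos=15: emit STR "yes" (now at pos=20)
pos=21: emit SEMI ';'
pos=23: emit LPAREN '('
pos=25: emit RPAREN ')'
pos=26: enter STRING mode
pos=26: emit STR "a" (now at pos=29)
DONE. 11 tokens: [ID, NUM, STAR, STR, ID, STR, STR, SEMI, LPAREN, RPAREN, STR]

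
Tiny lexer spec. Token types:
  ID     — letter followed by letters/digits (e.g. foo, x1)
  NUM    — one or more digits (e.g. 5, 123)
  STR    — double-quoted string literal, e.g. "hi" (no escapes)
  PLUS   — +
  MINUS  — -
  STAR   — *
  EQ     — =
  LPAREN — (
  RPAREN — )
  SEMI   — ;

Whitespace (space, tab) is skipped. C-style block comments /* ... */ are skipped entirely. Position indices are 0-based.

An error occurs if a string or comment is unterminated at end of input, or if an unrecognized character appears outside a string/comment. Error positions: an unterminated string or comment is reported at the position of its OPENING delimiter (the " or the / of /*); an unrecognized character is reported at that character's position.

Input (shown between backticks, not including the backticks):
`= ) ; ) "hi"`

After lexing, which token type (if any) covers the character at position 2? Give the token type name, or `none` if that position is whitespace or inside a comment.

Answer: RPAREN

Derivation:
pos=0: emit EQ '='
pos=2: emit RPAREN ')'
pos=4: emit SEMI ';'
pos=6: emit RPAREN ')'
pos=8: enter STRING mode
pos=8: emit STR "hi" (now at pos=12)
DONE. 5 tokens: [EQ, RPAREN, SEMI, RPAREN, STR]
Position 2: char is ')' -> RPAREN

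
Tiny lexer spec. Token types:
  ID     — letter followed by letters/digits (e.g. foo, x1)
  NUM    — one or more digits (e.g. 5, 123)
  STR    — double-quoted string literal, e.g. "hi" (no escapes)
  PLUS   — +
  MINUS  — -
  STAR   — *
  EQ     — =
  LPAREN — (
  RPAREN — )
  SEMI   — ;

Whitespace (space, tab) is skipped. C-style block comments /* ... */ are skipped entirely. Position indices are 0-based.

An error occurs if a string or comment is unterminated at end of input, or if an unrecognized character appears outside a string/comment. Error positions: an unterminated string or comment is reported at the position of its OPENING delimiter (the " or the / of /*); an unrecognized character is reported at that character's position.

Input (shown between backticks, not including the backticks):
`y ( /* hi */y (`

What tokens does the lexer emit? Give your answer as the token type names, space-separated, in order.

Answer: ID LPAREN ID LPAREN

Derivation:
pos=0: emit ID 'y' (now at pos=1)
pos=2: emit LPAREN '('
pos=4: enter COMMENT mode (saw '/*')
exit COMMENT mode (now at pos=12)
pos=12: emit ID 'y' (now at pos=13)
pos=14: emit LPAREN '('
DONE. 4 tokens: [ID, LPAREN, ID, LPAREN]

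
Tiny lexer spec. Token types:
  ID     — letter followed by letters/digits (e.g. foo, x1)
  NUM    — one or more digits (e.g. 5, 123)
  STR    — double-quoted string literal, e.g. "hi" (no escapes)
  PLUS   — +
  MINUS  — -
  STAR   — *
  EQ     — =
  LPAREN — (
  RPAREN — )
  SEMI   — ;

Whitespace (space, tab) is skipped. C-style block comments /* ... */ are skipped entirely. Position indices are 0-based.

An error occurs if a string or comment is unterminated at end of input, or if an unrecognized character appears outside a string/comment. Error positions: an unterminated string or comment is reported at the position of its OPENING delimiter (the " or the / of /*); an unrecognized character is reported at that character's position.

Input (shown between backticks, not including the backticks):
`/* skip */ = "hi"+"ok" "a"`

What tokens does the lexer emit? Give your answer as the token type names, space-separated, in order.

pos=0: enter COMMENT mode (saw '/*')
exit COMMENT mode (now at pos=10)
pos=11: emit EQ '='
pos=13: enter STRING mode
pos=13: emit STR "hi" (now at pos=17)
pos=17: emit PLUS '+'
pos=18: enter STRING mode
pos=18: emit STR "ok" (now at pos=22)
pos=23: enter STRING mode
pos=23: emit STR "a" (now at pos=26)
DONE. 5 tokens: [EQ, STR, PLUS, STR, STR]

Answer: EQ STR PLUS STR STR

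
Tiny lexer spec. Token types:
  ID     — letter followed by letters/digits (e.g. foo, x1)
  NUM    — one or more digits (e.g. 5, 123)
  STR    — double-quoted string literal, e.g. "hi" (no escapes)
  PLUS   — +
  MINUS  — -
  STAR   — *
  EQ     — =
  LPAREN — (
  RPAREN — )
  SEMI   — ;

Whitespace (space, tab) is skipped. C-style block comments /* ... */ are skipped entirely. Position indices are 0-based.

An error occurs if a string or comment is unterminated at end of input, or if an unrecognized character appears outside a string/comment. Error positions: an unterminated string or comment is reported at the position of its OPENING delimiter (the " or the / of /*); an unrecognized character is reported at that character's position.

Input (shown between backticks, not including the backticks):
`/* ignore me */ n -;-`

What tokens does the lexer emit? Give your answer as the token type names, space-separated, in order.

pos=0: enter COMMENT mode (saw '/*')
exit COMMENT mode (now at pos=15)
pos=16: emit ID 'n' (now at pos=17)
pos=18: emit MINUS '-'
pos=19: emit SEMI ';'
pos=20: emit MINUS '-'
DONE. 4 tokens: [ID, MINUS, SEMI, MINUS]

Answer: ID MINUS SEMI MINUS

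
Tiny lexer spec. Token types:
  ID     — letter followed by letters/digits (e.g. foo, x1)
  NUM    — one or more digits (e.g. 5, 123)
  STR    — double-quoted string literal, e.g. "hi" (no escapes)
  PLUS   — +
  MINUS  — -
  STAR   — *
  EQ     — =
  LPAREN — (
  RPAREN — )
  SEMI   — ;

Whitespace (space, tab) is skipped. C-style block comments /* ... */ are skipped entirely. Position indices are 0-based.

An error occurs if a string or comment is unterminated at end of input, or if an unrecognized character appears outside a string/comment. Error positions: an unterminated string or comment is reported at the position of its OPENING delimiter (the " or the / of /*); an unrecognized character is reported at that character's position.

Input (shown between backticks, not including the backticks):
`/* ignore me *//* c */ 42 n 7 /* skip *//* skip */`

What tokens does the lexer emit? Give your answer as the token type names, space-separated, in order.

Answer: NUM ID NUM

Derivation:
pos=0: enter COMMENT mode (saw '/*')
exit COMMENT mode (now at pos=15)
pos=15: enter COMMENT mode (saw '/*')
exit COMMENT mode (now at pos=22)
pos=23: emit NUM '42' (now at pos=25)
pos=26: emit ID 'n' (now at pos=27)
pos=28: emit NUM '7' (now at pos=29)
pos=30: enter COMMENT mode (saw '/*')
exit COMMENT mode (now at pos=40)
pos=40: enter COMMENT mode (saw '/*')
exit COMMENT mode (now at pos=50)
DONE. 3 tokens: [NUM, ID, NUM]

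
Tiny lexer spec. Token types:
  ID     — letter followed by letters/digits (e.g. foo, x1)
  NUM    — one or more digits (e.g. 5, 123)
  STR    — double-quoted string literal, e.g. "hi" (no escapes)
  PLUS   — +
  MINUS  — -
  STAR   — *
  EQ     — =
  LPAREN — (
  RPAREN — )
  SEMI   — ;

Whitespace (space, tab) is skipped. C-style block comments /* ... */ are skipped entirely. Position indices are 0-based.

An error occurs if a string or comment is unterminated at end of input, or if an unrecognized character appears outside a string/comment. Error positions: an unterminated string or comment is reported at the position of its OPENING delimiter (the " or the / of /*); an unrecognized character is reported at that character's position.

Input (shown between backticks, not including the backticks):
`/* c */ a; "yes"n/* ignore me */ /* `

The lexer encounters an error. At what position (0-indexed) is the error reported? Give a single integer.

Answer: 33

Derivation:
pos=0: enter COMMENT mode (saw '/*')
exit COMMENT mode (now at pos=7)
pos=8: emit ID 'a' (now at pos=9)
pos=9: emit SEMI ';'
pos=11: enter STRING mode
pos=11: emit STR "yes" (now at pos=16)
pos=16: emit ID 'n' (now at pos=17)
pos=17: enter COMMENT mode (saw '/*')
exit COMMENT mode (now at pos=32)
pos=33: enter COMMENT mode (saw '/*')
pos=33: ERROR — unterminated comment (reached EOF)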